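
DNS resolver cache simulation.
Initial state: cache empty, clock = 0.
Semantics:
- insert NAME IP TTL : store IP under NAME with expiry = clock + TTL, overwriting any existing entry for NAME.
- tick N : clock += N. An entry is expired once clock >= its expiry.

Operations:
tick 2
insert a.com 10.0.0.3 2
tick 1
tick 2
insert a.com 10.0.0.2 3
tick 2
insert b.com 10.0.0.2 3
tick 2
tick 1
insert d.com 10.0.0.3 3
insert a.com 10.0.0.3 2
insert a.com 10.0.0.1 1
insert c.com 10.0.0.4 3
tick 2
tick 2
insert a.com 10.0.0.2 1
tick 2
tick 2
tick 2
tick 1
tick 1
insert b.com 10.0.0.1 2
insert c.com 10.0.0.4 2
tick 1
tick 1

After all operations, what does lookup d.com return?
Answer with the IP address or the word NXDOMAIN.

Answer: NXDOMAIN

Derivation:
Op 1: tick 2 -> clock=2.
Op 2: insert a.com -> 10.0.0.3 (expiry=2+2=4). clock=2
Op 3: tick 1 -> clock=3.
Op 4: tick 2 -> clock=5. purged={a.com}
Op 5: insert a.com -> 10.0.0.2 (expiry=5+3=8). clock=5
Op 6: tick 2 -> clock=7.
Op 7: insert b.com -> 10.0.0.2 (expiry=7+3=10). clock=7
Op 8: tick 2 -> clock=9. purged={a.com}
Op 9: tick 1 -> clock=10. purged={b.com}
Op 10: insert d.com -> 10.0.0.3 (expiry=10+3=13). clock=10
Op 11: insert a.com -> 10.0.0.3 (expiry=10+2=12). clock=10
Op 12: insert a.com -> 10.0.0.1 (expiry=10+1=11). clock=10
Op 13: insert c.com -> 10.0.0.4 (expiry=10+3=13). clock=10
Op 14: tick 2 -> clock=12. purged={a.com}
Op 15: tick 2 -> clock=14. purged={c.com,d.com}
Op 16: insert a.com -> 10.0.0.2 (expiry=14+1=15). clock=14
Op 17: tick 2 -> clock=16. purged={a.com}
Op 18: tick 2 -> clock=18.
Op 19: tick 2 -> clock=20.
Op 20: tick 1 -> clock=21.
Op 21: tick 1 -> clock=22.
Op 22: insert b.com -> 10.0.0.1 (expiry=22+2=24). clock=22
Op 23: insert c.com -> 10.0.0.4 (expiry=22+2=24). clock=22
Op 24: tick 1 -> clock=23.
Op 25: tick 1 -> clock=24. purged={b.com,c.com}
lookup d.com: not in cache (expired or never inserted)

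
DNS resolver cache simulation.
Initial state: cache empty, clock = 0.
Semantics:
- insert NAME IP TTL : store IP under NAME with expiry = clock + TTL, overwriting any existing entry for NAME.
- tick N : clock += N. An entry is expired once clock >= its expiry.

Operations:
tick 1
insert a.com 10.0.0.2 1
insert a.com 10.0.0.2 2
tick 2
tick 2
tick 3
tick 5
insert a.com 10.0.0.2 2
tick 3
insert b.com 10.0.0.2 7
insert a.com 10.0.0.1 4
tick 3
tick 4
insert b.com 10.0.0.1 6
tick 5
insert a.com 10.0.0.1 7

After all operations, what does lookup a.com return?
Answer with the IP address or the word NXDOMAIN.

Answer: 10.0.0.1

Derivation:
Op 1: tick 1 -> clock=1.
Op 2: insert a.com -> 10.0.0.2 (expiry=1+1=2). clock=1
Op 3: insert a.com -> 10.0.0.2 (expiry=1+2=3). clock=1
Op 4: tick 2 -> clock=3. purged={a.com}
Op 5: tick 2 -> clock=5.
Op 6: tick 3 -> clock=8.
Op 7: tick 5 -> clock=13.
Op 8: insert a.com -> 10.0.0.2 (expiry=13+2=15). clock=13
Op 9: tick 3 -> clock=16. purged={a.com}
Op 10: insert b.com -> 10.0.0.2 (expiry=16+7=23). clock=16
Op 11: insert a.com -> 10.0.0.1 (expiry=16+4=20). clock=16
Op 12: tick 3 -> clock=19.
Op 13: tick 4 -> clock=23. purged={a.com,b.com}
Op 14: insert b.com -> 10.0.0.1 (expiry=23+6=29). clock=23
Op 15: tick 5 -> clock=28.
Op 16: insert a.com -> 10.0.0.1 (expiry=28+7=35). clock=28
lookup a.com: present, ip=10.0.0.1 expiry=35 > clock=28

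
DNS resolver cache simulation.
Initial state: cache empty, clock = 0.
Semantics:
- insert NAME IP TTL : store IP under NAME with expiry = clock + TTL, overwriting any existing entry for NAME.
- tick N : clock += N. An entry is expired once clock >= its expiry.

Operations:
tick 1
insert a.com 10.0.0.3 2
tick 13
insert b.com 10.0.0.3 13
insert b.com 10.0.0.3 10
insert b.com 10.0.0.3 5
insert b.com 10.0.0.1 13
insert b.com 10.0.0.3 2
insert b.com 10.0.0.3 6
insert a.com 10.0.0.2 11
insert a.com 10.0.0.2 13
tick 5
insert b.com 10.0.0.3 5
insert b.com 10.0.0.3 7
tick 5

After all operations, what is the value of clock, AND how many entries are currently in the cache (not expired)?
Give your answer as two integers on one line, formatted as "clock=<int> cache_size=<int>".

Answer: clock=24 cache_size=2

Derivation:
Op 1: tick 1 -> clock=1.
Op 2: insert a.com -> 10.0.0.3 (expiry=1+2=3). clock=1
Op 3: tick 13 -> clock=14. purged={a.com}
Op 4: insert b.com -> 10.0.0.3 (expiry=14+13=27). clock=14
Op 5: insert b.com -> 10.0.0.3 (expiry=14+10=24). clock=14
Op 6: insert b.com -> 10.0.0.3 (expiry=14+5=19). clock=14
Op 7: insert b.com -> 10.0.0.1 (expiry=14+13=27). clock=14
Op 8: insert b.com -> 10.0.0.3 (expiry=14+2=16). clock=14
Op 9: insert b.com -> 10.0.0.3 (expiry=14+6=20). clock=14
Op 10: insert a.com -> 10.0.0.2 (expiry=14+11=25). clock=14
Op 11: insert a.com -> 10.0.0.2 (expiry=14+13=27). clock=14
Op 12: tick 5 -> clock=19.
Op 13: insert b.com -> 10.0.0.3 (expiry=19+5=24). clock=19
Op 14: insert b.com -> 10.0.0.3 (expiry=19+7=26). clock=19
Op 15: tick 5 -> clock=24.
Final clock = 24
Final cache (unexpired): {a.com,b.com} -> size=2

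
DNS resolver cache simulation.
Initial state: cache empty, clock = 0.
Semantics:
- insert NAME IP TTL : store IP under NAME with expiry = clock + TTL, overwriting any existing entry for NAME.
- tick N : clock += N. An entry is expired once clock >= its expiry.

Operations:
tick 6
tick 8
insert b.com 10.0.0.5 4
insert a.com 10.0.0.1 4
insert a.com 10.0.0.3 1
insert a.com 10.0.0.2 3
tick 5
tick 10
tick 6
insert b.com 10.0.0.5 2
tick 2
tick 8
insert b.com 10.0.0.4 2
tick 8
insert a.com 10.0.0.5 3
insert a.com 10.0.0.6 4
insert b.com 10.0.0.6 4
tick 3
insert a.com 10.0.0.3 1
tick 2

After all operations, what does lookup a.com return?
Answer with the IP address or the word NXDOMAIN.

Op 1: tick 6 -> clock=6.
Op 2: tick 8 -> clock=14.
Op 3: insert b.com -> 10.0.0.5 (expiry=14+4=18). clock=14
Op 4: insert a.com -> 10.0.0.1 (expiry=14+4=18). clock=14
Op 5: insert a.com -> 10.0.0.3 (expiry=14+1=15). clock=14
Op 6: insert a.com -> 10.0.0.2 (expiry=14+3=17). clock=14
Op 7: tick 5 -> clock=19. purged={a.com,b.com}
Op 8: tick 10 -> clock=29.
Op 9: tick 6 -> clock=35.
Op 10: insert b.com -> 10.0.0.5 (expiry=35+2=37). clock=35
Op 11: tick 2 -> clock=37. purged={b.com}
Op 12: tick 8 -> clock=45.
Op 13: insert b.com -> 10.0.0.4 (expiry=45+2=47). clock=45
Op 14: tick 8 -> clock=53. purged={b.com}
Op 15: insert a.com -> 10.0.0.5 (expiry=53+3=56). clock=53
Op 16: insert a.com -> 10.0.0.6 (expiry=53+4=57). clock=53
Op 17: insert b.com -> 10.0.0.6 (expiry=53+4=57). clock=53
Op 18: tick 3 -> clock=56.
Op 19: insert a.com -> 10.0.0.3 (expiry=56+1=57). clock=56
Op 20: tick 2 -> clock=58. purged={a.com,b.com}
lookup a.com: not in cache (expired or never inserted)

Answer: NXDOMAIN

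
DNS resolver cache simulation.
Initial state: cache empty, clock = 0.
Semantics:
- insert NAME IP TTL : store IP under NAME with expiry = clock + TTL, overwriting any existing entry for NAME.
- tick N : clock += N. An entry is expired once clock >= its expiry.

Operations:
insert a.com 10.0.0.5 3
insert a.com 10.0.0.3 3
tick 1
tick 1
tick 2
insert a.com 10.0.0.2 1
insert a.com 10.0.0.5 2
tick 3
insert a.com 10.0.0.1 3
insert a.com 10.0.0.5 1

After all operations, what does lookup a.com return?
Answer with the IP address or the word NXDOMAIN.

Answer: 10.0.0.5

Derivation:
Op 1: insert a.com -> 10.0.0.5 (expiry=0+3=3). clock=0
Op 2: insert a.com -> 10.0.0.3 (expiry=0+3=3). clock=0
Op 3: tick 1 -> clock=1.
Op 4: tick 1 -> clock=2.
Op 5: tick 2 -> clock=4. purged={a.com}
Op 6: insert a.com -> 10.0.0.2 (expiry=4+1=5). clock=4
Op 7: insert a.com -> 10.0.0.5 (expiry=4+2=6). clock=4
Op 8: tick 3 -> clock=7. purged={a.com}
Op 9: insert a.com -> 10.0.0.1 (expiry=7+3=10). clock=7
Op 10: insert a.com -> 10.0.0.5 (expiry=7+1=8). clock=7
lookup a.com: present, ip=10.0.0.5 expiry=8 > clock=7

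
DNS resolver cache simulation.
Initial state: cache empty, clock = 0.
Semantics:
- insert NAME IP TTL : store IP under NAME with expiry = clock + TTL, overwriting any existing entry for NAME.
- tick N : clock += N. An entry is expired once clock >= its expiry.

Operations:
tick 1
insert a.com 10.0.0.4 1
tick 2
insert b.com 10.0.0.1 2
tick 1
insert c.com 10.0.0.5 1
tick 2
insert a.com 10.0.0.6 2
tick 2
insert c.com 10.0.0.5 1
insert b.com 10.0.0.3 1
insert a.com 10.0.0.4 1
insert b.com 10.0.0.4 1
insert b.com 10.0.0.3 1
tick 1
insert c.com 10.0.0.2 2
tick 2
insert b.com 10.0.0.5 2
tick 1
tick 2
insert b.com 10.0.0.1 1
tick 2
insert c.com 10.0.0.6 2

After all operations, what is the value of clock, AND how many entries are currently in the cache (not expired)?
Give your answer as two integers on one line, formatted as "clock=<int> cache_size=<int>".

Answer: clock=16 cache_size=1

Derivation:
Op 1: tick 1 -> clock=1.
Op 2: insert a.com -> 10.0.0.4 (expiry=1+1=2). clock=1
Op 3: tick 2 -> clock=3. purged={a.com}
Op 4: insert b.com -> 10.0.0.1 (expiry=3+2=5). clock=3
Op 5: tick 1 -> clock=4.
Op 6: insert c.com -> 10.0.0.5 (expiry=4+1=5). clock=4
Op 7: tick 2 -> clock=6. purged={b.com,c.com}
Op 8: insert a.com -> 10.0.0.6 (expiry=6+2=8). clock=6
Op 9: tick 2 -> clock=8. purged={a.com}
Op 10: insert c.com -> 10.0.0.5 (expiry=8+1=9). clock=8
Op 11: insert b.com -> 10.0.0.3 (expiry=8+1=9). clock=8
Op 12: insert a.com -> 10.0.0.4 (expiry=8+1=9). clock=8
Op 13: insert b.com -> 10.0.0.4 (expiry=8+1=9). clock=8
Op 14: insert b.com -> 10.0.0.3 (expiry=8+1=9). clock=8
Op 15: tick 1 -> clock=9. purged={a.com,b.com,c.com}
Op 16: insert c.com -> 10.0.0.2 (expiry=9+2=11). clock=9
Op 17: tick 2 -> clock=11. purged={c.com}
Op 18: insert b.com -> 10.0.0.5 (expiry=11+2=13). clock=11
Op 19: tick 1 -> clock=12.
Op 20: tick 2 -> clock=14. purged={b.com}
Op 21: insert b.com -> 10.0.0.1 (expiry=14+1=15). clock=14
Op 22: tick 2 -> clock=16. purged={b.com}
Op 23: insert c.com -> 10.0.0.6 (expiry=16+2=18). clock=16
Final clock = 16
Final cache (unexpired): {c.com} -> size=1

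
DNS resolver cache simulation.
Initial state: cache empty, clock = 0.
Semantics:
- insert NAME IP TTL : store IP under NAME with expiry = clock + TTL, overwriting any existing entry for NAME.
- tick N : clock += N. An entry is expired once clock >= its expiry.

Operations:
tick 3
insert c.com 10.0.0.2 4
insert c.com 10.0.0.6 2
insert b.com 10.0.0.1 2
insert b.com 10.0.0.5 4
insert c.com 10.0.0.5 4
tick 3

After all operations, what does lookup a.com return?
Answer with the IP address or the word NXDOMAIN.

Answer: NXDOMAIN

Derivation:
Op 1: tick 3 -> clock=3.
Op 2: insert c.com -> 10.0.0.2 (expiry=3+4=7). clock=3
Op 3: insert c.com -> 10.0.0.6 (expiry=3+2=5). clock=3
Op 4: insert b.com -> 10.0.0.1 (expiry=3+2=5). clock=3
Op 5: insert b.com -> 10.0.0.5 (expiry=3+4=7). clock=3
Op 6: insert c.com -> 10.0.0.5 (expiry=3+4=7). clock=3
Op 7: tick 3 -> clock=6.
lookup a.com: not in cache (expired or never inserted)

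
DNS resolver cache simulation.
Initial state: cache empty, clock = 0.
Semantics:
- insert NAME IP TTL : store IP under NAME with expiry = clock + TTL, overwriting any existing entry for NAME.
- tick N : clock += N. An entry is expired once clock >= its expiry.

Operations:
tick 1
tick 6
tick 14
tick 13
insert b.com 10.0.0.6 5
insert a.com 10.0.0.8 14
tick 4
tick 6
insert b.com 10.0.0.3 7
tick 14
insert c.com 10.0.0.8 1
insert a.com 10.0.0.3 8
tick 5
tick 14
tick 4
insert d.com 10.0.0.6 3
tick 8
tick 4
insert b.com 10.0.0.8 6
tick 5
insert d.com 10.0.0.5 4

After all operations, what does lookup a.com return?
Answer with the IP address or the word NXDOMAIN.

Op 1: tick 1 -> clock=1.
Op 2: tick 6 -> clock=7.
Op 3: tick 14 -> clock=21.
Op 4: tick 13 -> clock=34.
Op 5: insert b.com -> 10.0.0.6 (expiry=34+5=39). clock=34
Op 6: insert a.com -> 10.0.0.8 (expiry=34+14=48). clock=34
Op 7: tick 4 -> clock=38.
Op 8: tick 6 -> clock=44. purged={b.com}
Op 9: insert b.com -> 10.0.0.3 (expiry=44+7=51). clock=44
Op 10: tick 14 -> clock=58. purged={a.com,b.com}
Op 11: insert c.com -> 10.0.0.8 (expiry=58+1=59). clock=58
Op 12: insert a.com -> 10.0.0.3 (expiry=58+8=66). clock=58
Op 13: tick 5 -> clock=63. purged={c.com}
Op 14: tick 14 -> clock=77. purged={a.com}
Op 15: tick 4 -> clock=81.
Op 16: insert d.com -> 10.0.0.6 (expiry=81+3=84). clock=81
Op 17: tick 8 -> clock=89. purged={d.com}
Op 18: tick 4 -> clock=93.
Op 19: insert b.com -> 10.0.0.8 (expiry=93+6=99). clock=93
Op 20: tick 5 -> clock=98.
Op 21: insert d.com -> 10.0.0.5 (expiry=98+4=102). clock=98
lookup a.com: not in cache (expired or never inserted)

Answer: NXDOMAIN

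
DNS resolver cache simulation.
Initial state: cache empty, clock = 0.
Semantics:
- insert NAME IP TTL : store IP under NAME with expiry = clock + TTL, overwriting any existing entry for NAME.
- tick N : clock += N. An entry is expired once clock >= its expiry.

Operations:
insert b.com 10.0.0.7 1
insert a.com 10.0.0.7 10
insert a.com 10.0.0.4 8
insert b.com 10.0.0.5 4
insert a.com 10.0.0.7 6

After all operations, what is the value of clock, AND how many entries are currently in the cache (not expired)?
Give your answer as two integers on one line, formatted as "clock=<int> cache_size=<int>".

Answer: clock=0 cache_size=2

Derivation:
Op 1: insert b.com -> 10.0.0.7 (expiry=0+1=1). clock=0
Op 2: insert a.com -> 10.0.0.7 (expiry=0+10=10). clock=0
Op 3: insert a.com -> 10.0.0.4 (expiry=0+8=8). clock=0
Op 4: insert b.com -> 10.0.0.5 (expiry=0+4=4). clock=0
Op 5: insert a.com -> 10.0.0.7 (expiry=0+6=6). clock=0
Final clock = 0
Final cache (unexpired): {a.com,b.com} -> size=2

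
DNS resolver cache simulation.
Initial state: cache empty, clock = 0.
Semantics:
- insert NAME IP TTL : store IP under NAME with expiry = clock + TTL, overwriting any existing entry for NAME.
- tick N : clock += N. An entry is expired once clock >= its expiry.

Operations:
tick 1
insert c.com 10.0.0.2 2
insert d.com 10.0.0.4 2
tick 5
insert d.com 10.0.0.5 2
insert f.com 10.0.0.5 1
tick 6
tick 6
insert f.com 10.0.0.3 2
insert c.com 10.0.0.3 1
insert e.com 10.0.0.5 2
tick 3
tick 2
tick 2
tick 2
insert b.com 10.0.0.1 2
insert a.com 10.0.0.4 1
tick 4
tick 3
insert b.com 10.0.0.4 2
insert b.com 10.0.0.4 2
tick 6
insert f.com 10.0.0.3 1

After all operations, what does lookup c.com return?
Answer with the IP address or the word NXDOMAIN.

Answer: NXDOMAIN

Derivation:
Op 1: tick 1 -> clock=1.
Op 2: insert c.com -> 10.0.0.2 (expiry=1+2=3). clock=1
Op 3: insert d.com -> 10.0.0.4 (expiry=1+2=3). clock=1
Op 4: tick 5 -> clock=6. purged={c.com,d.com}
Op 5: insert d.com -> 10.0.0.5 (expiry=6+2=8). clock=6
Op 6: insert f.com -> 10.0.0.5 (expiry=6+1=7). clock=6
Op 7: tick 6 -> clock=12. purged={d.com,f.com}
Op 8: tick 6 -> clock=18.
Op 9: insert f.com -> 10.0.0.3 (expiry=18+2=20). clock=18
Op 10: insert c.com -> 10.0.0.3 (expiry=18+1=19). clock=18
Op 11: insert e.com -> 10.0.0.5 (expiry=18+2=20). clock=18
Op 12: tick 3 -> clock=21. purged={c.com,e.com,f.com}
Op 13: tick 2 -> clock=23.
Op 14: tick 2 -> clock=25.
Op 15: tick 2 -> clock=27.
Op 16: insert b.com -> 10.0.0.1 (expiry=27+2=29). clock=27
Op 17: insert a.com -> 10.0.0.4 (expiry=27+1=28). clock=27
Op 18: tick 4 -> clock=31. purged={a.com,b.com}
Op 19: tick 3 -> clock=34.
Op 20: insert b.com -> 10.0.0.4 (expiry=34+2=36). clock=34
Op 21: insert b.com -> 10.0.0.4 (expiry=34+2=36). clock=34
Op 22: tick 6 -> clock=40. purged={b.com}
Op 23: insert f.com -> 10.0.0.3 (expiry=40+1=41). clock=40
lookup c.com: not in cache (expired or never inserted)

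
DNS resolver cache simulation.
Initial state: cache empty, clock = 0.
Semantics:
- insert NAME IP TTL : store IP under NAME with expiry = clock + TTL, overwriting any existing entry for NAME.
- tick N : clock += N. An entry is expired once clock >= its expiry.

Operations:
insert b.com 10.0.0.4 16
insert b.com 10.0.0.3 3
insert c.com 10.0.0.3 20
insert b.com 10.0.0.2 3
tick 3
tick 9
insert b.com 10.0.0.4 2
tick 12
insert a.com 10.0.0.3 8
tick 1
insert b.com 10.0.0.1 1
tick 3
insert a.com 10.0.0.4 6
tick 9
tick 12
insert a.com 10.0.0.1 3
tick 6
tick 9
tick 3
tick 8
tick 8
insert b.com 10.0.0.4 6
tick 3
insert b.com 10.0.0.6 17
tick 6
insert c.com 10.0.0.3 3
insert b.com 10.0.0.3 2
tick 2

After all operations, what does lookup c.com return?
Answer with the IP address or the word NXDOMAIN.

Op 1: insert b.com -> 10.0.0.4 (expiry=0+16=16). clock=0
Op 2: insert b.com -> 10.0.0.3 (expiry=0+3=3). clock=0
Op 3: insert c.com -> 10.0.0.3 (expiry=0+20=20). clock=0
Op 4: insert b.com -> 10.0.0.2 (expiry=0+3=3). clock=0
Op 5: tick 3 -> clock=3. purged={b.com}
Op 6: tick 9 -> clock=12.
Op 7: insert b.com -> 10.0.0.4 (expiry=12+2=14). clock=12
Op 8: tick 12 -> clock=24. purged={b.com,c.com}
Op 9: insert a.com -> 10.0.0.3 (expiry=24+8=32). clock=24
Op 10: tick 1 -> clock=25.
Op 11: insert b.com -> 10.0.0.1 (expiry=25+1=26). clock=25
Op 12: tick 3 -> clock=28. purged={b.com}
Op 13: insert a.com -> 10.0.0.4 (expiry=28+6=34). clock=28
Op 14: tick 9 -> clock=37. purged={a.com}
Op 15: tick 12 -> clock=49.
Op 16: insert a.com -> 10.0.0.1 (expiry=49+3=52). clock=49
Op 17: tick 6 -> clock=55. purged={a.com}
Op 18: tick 9 -> clock=64.
Op 19: tick 3 -> clock=67.
Op 20: tick 8 -> clock=75.
Op 21: tick 8 -> clock=83.
Op 22: insert b.com -> 10.0.0.4 (expiry=83+6=89). clock=83
Op 23: tick 3 -> clock=86.
Op 24: insert b.com -> 10.0.0.6 (expiry=86+17=103). clock=86
Op 25: tick 6 -> clock=92.
Op 26: insert c.com -> 10.0.0.3 (expiry=92+3=95). clock=92
Op 27: insert b.com -> 10.0.0.3 (expiry=92+2=94). clock=92
Op 28: tick 2 -> clock=94. purged={b.com}
lookup c.com: present, ip=10.0.0.3 expiry=95 > clock=94

Answer: 10.0.0.3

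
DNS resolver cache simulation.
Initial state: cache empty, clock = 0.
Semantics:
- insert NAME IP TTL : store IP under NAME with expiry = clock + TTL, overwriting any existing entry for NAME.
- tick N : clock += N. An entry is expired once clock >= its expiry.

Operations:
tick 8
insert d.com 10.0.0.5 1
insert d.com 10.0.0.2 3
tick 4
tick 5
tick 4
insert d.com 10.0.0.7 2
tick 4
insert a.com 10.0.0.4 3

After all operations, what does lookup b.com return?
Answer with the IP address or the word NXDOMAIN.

Answer: NXDOMAIN

Derivation:
Op 1: tick 8 -> clock=8.
Op 2: insert d.com -> 10.0.0.5 (expiry=8+1=9). clock=8
Op 3: insert d.com -> 10.0.0.2 (expiry=8+3=11). clock=8
Op 4: tick 4 -> clock=12. purged={d.com}
Op 5: tick 5 -> clock=17.
Op 6: tick 4 -> clock=21.
Op 7: insert d.com -> 10.0.0.7 (expiry=21+2=23). clock=21
Op 8: tick 4 -> clock=25. purged={d.com}
Op 9: insert a.com -> 10.0.0.4 (expiry=25+3=28). clock=25
lookup b.com: not in cache (expired or never inserted)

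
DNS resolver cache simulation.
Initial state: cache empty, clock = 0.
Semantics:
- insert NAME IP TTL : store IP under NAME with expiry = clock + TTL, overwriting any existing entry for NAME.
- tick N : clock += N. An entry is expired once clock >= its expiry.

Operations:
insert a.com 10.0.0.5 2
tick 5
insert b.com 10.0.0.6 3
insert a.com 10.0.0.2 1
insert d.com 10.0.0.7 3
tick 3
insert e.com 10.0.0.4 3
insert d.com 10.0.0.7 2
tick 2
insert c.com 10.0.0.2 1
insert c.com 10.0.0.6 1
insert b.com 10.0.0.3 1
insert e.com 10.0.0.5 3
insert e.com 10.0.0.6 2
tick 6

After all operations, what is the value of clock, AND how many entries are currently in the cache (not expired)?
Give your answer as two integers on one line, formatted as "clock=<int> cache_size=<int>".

Answer: clock=16 cache_size=0

Derivation:
Op 1: insert a.com -> 10.0.0.5 (expiry=0+2=2). clock=0
Op 2: tick 5 -> clock=5. purged={a.com}
Op 3: insert b.com -> 10.0.0.6 (expiry=5+3=8). clock=5
Op 4: insert a.com -> 10.0.0.2 (expiry=5+1=6). clock=5
Op 5: insert d.com -> 10.0.0.7 (expiry=5+3=8). clock=5
Op 6: tick 3 -> clock=8. purged={a.com,b.com,d.com}
Op 7: insert e.com -> 10.0.0.4 (expiry=8+3=11). clock=8
Op 8: insert d.com -> 10.0.0.7 (expiry=8+2=10). clock=8
Op 9: tick 2 -> clock=10. purged={d.com}
Op 10: insert c.com -> 10.0.0.2 (expiry=10+1=11). clock=10
Op 11: insert c.com -> 10.0.0.6 (expiry=10+1=11). clock=10
Op 12: insert b.com -> 10.0.0.3 (expiry=10+1=11). clock=10
Op 13: insert e.com -> 10.0.0.5 (expiry=10+3=13). clock=10
Op 14: insert e.com -> 10.0.0.6 (expiry=10+2=12). clock=10
Op 15: tick 6 -> clock=16. purged={b.com,c.com,e.com}
Final clock = 16
Final cache (unexpired): {} -> size=0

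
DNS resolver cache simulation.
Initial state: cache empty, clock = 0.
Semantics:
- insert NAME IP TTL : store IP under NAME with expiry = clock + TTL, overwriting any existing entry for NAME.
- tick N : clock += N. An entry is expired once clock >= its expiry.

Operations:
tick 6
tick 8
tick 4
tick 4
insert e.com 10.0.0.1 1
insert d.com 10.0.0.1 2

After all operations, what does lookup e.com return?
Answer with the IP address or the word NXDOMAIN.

Op 1: tick 6 -> clock=6.
Op 2: tick 8 -> clock=14.
Op 3: tick 4 -> clock=18.
Op 4: tick 4 -> clock=22.
Op 5: insert e.com -> 10.0.0.1 (expiry=22+1=23). clock=22
Op 6: insert d.com -> 10.0.0.1 (expiry=22+2=24). clock=22
lookup e.com: present, ip=10.0.0.1 expiry=23 > clock=22

Answer: 10.0.0.1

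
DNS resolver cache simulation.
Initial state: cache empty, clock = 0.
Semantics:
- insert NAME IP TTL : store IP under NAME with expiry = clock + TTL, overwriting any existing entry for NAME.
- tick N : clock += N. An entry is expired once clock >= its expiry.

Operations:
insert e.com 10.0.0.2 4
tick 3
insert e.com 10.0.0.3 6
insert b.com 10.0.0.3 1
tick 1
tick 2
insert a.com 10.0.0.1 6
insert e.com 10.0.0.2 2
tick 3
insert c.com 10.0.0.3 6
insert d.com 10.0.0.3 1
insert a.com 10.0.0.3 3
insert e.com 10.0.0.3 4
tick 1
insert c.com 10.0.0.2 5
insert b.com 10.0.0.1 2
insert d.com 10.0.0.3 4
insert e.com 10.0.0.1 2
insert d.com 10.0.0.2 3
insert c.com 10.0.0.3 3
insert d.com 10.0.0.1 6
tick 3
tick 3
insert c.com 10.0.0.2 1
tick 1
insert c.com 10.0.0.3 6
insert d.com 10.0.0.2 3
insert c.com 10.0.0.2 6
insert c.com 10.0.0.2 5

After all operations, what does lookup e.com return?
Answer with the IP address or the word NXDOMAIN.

Op 1: insert e.com -> 10.0.0.2 (expiry=0+4=4). clock=0
Op 2: tick 3 -> clock=3.
Op 3: insert e.com -> 10.0.0.3 (expiry=3+6=9). clock=3
Op 4: insert b.com -> 10.0.0.3 (expiry=3+1=4). clock=3
Op 5: tick 1 -> clock=4. purged={b.com}
Op 6: tick 2 -> clock=6.
Op 7: insert a.com -> 10.0.0.1 (expiry=6+6=12). clock=6
Op 8: insert e.com -> 10.0.0.2 (expiry=6+2=8). clock=6
Op 9: tick 3 -> clock=9. purged={e.com}
Op 10: insert c.com -> 10.0.0.3 (expiry=9+6=15). clock=9
Op 11: insert d.com -> 10.0.0.3 (expiry=9+1=10). clock=9
Op 12: insert a.com -> 10.0.0.3 (expiry=9+3=12). clock=9
Op 13: insert e.com -> 10.0.0.3 (expiry=9+4=13). clock=9
Op 14: tick 1 -> clock=10. purged={d.com}
Op 15: insert c.com -> 10.0.0.2 (expiry=10+5=15). clock=10
Op 16: insert b.com -> 10.0.0.1 (expiry=10+2=12). clock=10
Op 17: insert d.com -> 10.0.0.3 (expiry=10+4=14). clock=10
Op 18: insert e.com -> 10.0.0.1 (expiry=10+2=12). clock=10
Op 19: insert d.com -> 10.0.0.2 (expiry=10+3=13). clock=10
Op 20: insert c.com -> 10.0.0.3 (expiry=10+3=13). clock=10
Op 21: insert d.com -> 10.0.0.1 (expiry=10+6=16). clock=10
Op 22: tick 3 -> clock=13. purged={a.com,b.com,c.com,e.com}
Op 23: tick 3 -> clock=16. purged={d.com}
Op 24: insert c.com -> 10.0.0.2 (expiry=16+1=17). clock=16
Op 25: tick 1 -> clock=17. purged={c.com}
Op 26: insert c.com -> 10.0.0.3 (expiry=17+6=23). clock=17
Op 27: insert d.com -> 10.0.0.2 (expiry=17+3=20). clock=17
Op 28: insert c.com -> 10.0.0.2 (expiry=17+6=23). clock=17
Op 29: insert c.com -> 10.0.0.2 (expiry=17+5=22). clock=17
lookup e.com: not in cache (expired or never inserted)

Answer: NXDOMAIN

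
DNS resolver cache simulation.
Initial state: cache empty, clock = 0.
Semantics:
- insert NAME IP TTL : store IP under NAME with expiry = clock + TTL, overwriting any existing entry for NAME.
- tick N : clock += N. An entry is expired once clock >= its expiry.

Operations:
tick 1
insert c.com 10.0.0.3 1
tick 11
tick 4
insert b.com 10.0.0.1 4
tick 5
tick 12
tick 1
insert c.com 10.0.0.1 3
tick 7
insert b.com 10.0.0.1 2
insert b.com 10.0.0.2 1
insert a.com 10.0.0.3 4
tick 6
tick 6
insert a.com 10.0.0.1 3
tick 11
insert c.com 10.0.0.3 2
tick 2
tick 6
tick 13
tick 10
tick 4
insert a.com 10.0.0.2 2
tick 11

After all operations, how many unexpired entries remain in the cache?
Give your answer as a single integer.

Op 1: tick 1 -> clock=1.
Op 2: insert c.com -> 10.0.0.3 (expiry=1+1=2). clock=1
Op 3: tick 11 -> clock=12. purged={c.com}
Op 4: tick 4 -> clock=16.
Op 5: insert b.com -> 10.0.0.1 (expiry=16+4=20). clock=16
Op 6: tick 5 -> clock=21. purged={b.com}
Op 7: tick 12 -> clock=33.
Op 8: tick 1 -> clock=34.
Op 9: insert c.com -> 10.0.0.1 (expiry=34+3=37). clock=34
Op 10: tick 7 -> clock=41. purged={c.com}
Op 11: insert b.com -> 10.0.0.1 (expiry=41+2=43). clock=41
Op 12: insert b.com -> 10.0.0.2 (expiry=41+1=42). clock=41
Op 13: insert a.com -> 10.0.0.3 (expiry=41+4=45). clock=41
Op 14: tick 6 -> clock=47. purged={a.com,b.com}
Op 15: tick 6 -> clock=53.
Op 16: insert a.com -> 10.0.0.1 (expiry=53+3=56). clock=53
Op 17: tick 11 -> clock=64. purged={a.com}
Op 18: insert c.com -> 10.0.0.3 (expiry=64+2=66). clock=64
Op 19: tick 2 -> clock=66. purged={c.com}
Op 20: tick 6 -> clock=72.
Op 21: tick 13 -> clock=85.
Op 22: tick 10 -> clock=95.
Op 23: tick 4 -> clock=99.
Op 24: insert a.com -> 10.0.0.2 (expiry=99+2=101). clock=99
Op 25: tick 11 -> clock=110. purged={a.com}
Final cache (unexpired): {} -> size=0

Answer: 0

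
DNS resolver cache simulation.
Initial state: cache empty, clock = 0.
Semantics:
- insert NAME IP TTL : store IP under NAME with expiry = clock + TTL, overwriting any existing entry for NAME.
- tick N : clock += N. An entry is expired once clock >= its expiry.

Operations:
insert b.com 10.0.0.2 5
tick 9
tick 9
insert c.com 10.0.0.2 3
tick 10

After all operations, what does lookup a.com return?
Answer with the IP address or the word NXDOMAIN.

Op 1: insert b.com -> 10.0.0.2 (expiry=0+5=5). clock=0
Op 2: tick 9 -> clock=9. purged={b.com}
Op 3: tick 9 -> clock=18.
Op 4: insert c.com -> 10.0.0.2 (expiry=18+3=21). clock=18
Op 5: tick 10 -> clock=28. purged={c.com}
lookup a.com: not in cache (expired or never inserted)

Answer: NXDOMAIN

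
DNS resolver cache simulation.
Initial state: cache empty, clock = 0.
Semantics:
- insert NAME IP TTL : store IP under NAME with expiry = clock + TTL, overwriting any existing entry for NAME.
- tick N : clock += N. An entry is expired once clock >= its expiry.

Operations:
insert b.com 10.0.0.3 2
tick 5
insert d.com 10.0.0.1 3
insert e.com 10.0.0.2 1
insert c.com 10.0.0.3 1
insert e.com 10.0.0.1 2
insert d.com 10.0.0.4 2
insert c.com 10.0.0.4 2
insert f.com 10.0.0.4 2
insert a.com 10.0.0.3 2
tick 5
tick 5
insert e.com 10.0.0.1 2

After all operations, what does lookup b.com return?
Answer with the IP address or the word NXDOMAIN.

Op 1: insert b.com -> 10.0.0.3 (expiry=0+2=2). clock=0
Op 2: tick 5 -> clock=5. purged={b.com}
Op 3: insert d.com -> 10.0.0.1 (expiry=5+3=8). clock=5
Op 4: insert e.com -> 10.0.0.2 (expiry=5+1=6). clock=5
Op 5: insert c.com -> 10.0.0.3 (expiry=5+1=6). clock=5
Op 6: insert e.com -> 10.0.0.1 (expiry=5+2=7). clock=5
Op 7: insert d.com -> 10.0.0.4 (expiry=5+2=7). clock=5
Op 8: insert c.com -> 10.0.0.4 (expiry=5+2=7). clock=5
Op 9: insert f.com -> 10.0.0.4 (expiry=5+2=7). clock=5
Op 10: insert a.com -> 10.0.0.3 (expiry=5+2=7). clock=5
Op 11: tick 5 -> clock=10. purged={a.com,c.com,d.com,e.com,f.com}
Op 12: tick 5 -> clock=15.
Op 13: insert e.com -> 10.0.0.1 (expiry=15+2=17). clock=15
lookup b.com: not in cache (expired or never inserted)

Answer: NXDOMAIN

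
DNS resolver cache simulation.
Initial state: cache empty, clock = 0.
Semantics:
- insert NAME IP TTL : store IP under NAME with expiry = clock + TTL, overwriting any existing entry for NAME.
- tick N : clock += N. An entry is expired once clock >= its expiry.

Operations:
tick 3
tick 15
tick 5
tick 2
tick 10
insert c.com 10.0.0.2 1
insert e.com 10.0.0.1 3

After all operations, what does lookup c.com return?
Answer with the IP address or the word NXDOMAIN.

Op 1: tick 3 -> clock=3.
Op 2: tick 15 -> clock=18.
Op 3: tick 5 -> clock=23.
Op 4: tick 2 -> clock=25.
Op 5: tick 10 -> clock=35.
Op 6: insert c.com -> 10.0.0.2 (expiry=35+1=36). clock=35
Op 7: insert e.com -> 10.0.0.1 (expiry=35+3=38). clock=35
lookup c.com: present, ip=10.0.0.2 expiry=36 > clock=35

Answer: 10.0.0.2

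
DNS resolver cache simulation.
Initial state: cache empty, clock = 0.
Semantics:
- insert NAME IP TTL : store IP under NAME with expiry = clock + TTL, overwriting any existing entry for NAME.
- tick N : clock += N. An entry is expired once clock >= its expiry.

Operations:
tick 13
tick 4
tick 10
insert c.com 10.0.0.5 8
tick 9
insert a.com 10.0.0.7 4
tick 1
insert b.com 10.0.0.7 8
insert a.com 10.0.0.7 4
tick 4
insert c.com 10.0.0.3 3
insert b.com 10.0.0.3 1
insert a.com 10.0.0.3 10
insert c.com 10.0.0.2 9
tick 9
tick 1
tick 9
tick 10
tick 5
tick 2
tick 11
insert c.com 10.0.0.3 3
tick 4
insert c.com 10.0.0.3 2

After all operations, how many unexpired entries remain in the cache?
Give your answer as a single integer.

Answer: 1

Derivation:
Op 1: tick 13 -> clock=13.
Op 2: tick 4 -> clock=17.
Op 3: tick 10 -> clock=27.
Op 4: insert c.com -> 10.0.0.5 (expiry=27+8=35). clock=27
Op 5: tick 9 -> clock=36. purged={c.com}
Op 6: insert a.com -> 10.0.0.7 (expiry=36+4=40). clock=36
Op 7: tick 1 -> clock=37.
Op 8: insert b.com -> 10.0.0.7 (expiry=37+8=45). clock=37
Op 9: insert a.com -> 10.0.0.7 (expiry=37+4=41). clock=37
Op 10: tick 4 -> clock=41. purged={a.com}
Op 11: insert c.com -> 10.0.0.3 (expiry=41+3=44). clock=41
Op 12: insert b.com -> 10.0.0.3 (expiry=41+1=42). clock=41
Op 13: insert a.com -> 10.0.0.3 (expiry=41+10=51). clock=41
Op 14: insert c.com -> 10.0.0.2 (expiry=41+9=50). clock=41
Op 15: tick 9 -> clock=50. purged={b.com,c.com}
Op 16: tick 1 -> clock=51. purged={a.com}
Op 17: tick 9 -> clock=60.
Op 18: tick 10 -> clock=70.
Op 19: tick 5 -> clock=75.
Op 20: tick 2 -> clock=77.
Op 21: tick 11 -> clock=88.
Op 22: insert c.com -> 10.0.0.3 (expiry=88+3=91). clock=88
Op 23: tick 4 -> clock=92. purged={c.com}
Op 24: insert c.com -> 10.0.0.3 (expiry=92+2=94). clock=92
Final cache (unexpired): {c.com} -> size=1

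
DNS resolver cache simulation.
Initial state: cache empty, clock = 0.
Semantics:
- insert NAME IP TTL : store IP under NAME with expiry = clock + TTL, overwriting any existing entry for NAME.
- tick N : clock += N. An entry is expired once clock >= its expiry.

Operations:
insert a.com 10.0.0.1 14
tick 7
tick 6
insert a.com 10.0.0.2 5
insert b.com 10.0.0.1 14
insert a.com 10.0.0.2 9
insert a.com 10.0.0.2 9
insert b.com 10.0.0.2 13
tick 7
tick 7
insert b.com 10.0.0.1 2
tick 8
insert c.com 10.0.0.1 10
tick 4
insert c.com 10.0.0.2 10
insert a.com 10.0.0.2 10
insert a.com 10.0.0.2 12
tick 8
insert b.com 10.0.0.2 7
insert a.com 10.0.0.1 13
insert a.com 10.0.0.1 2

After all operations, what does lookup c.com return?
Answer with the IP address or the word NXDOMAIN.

Op 1: insert a.com -> 10.0.0.1 (expiry=0+14=14). clock=0
Op 2: tick 7 -> clock=7.
Op 3: tick 6 -> clock=13.
Op 4: insert a.com -> 10.0.0.2 (expiry=13+5=18). clock=13
Op 5: insert b.com -> 10.0.0.1 (expiry=13+14=27). clock=13
Op 6: insert a.com -> 10.0.0.2 (expiry=13+9=22). clock=13
Op 7: insert a.com -> 10.0.0.2 (expiry=13+9=22). clock=13
Op 8: insert b.com -> 10.0.0.2 (expiry=13+13=26). clock=13
Op 9: tick 7 -> clock=20.
Op 10: tick 7 -> clock=27. purged={a.com,b.com}
Op 11: insert b.com -> 10.0.0.1 (expiry=27+2=29). clock=27
Op 12: tick 8 -> clock=35. purged={b.com}
Op 13: insert c.com -> 10.0.0.1 (expiry=35+10=45). clock=35
Op 14: tick 4 -> clock=39.
Op 15: insert c.com -> 10.0.0.2 (expiry=39+10=49). clock=39
Op 16: insert a.com -> 10.0.0.2 (expiry=39+10=49). clock=39
Op 17: insert a.com -> 10.0.0.2 (expiry=39+12=51). clock=39
Op 18: tick 8 -> clock=47.
Op 19: insert b.com -> 10.0.0.2 (expiry=47+7=54). clock=47
Op 20: insert a.com -> 10.0.0.1 (expiry=47+13=60). clock=47
Op 21: insert a.com -> 10.0.0.1 (expiry=47+2=49). clock=47
lookup c.com: present, ip=10.0.0.2 expiry=49 > clock=47

Answer: 10.0.0.2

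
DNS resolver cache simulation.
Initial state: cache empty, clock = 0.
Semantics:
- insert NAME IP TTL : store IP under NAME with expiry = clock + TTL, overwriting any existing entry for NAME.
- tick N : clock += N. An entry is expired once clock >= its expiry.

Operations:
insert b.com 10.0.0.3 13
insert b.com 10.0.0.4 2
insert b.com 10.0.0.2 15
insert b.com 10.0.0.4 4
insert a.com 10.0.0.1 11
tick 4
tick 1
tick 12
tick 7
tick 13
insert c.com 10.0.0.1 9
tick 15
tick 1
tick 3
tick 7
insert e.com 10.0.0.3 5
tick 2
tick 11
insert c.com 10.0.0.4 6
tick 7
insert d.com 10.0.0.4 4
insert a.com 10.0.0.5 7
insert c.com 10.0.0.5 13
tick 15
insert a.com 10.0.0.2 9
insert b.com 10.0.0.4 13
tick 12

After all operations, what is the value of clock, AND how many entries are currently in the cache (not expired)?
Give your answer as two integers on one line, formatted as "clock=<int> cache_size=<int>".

Answer: clock=110 cache_size=1

Derivation:
Op 1: insert b.com -> 10.0.0.3 (expiry=0+13=13). clock=0
Op 2: insert b.com -> 10.0.0.4 (expiry=0+2=2). clock=0
Op 3: insert b.com -> 10.0.0.2 (expiry=0+15=15). clock=0
Op 4: insert b.com -> 10.0.0.4 (expiry=0+4=4). clock=0
Op 5: insert a.com -> 10.0.0.1 (expiry=0+11=11). clock=0
Op 6: tick 4 -> clock=4. purged={b.com}
Op 7: tick 1 -> clock=5.
Op 8: tick 12 -> clock=17. purged={a.com}
Op 9: tick 7 -> clock=24.
Op 10: tick 13 -> clock=37.
Op 11: insert c.com -> 10.0.0.1 (expiry=37+9=46). clock=37
Op 12: tick 15 -> clock=52. purged={c.com}
Op 13: tick 1 -> clock=53.
Op 14: tick 3 -> clock=56.
Op 15: tick 7 -> clock=63.
Op 16: insert e.com -> 10.0.0.3 (expiry=63+5=68). clock=63
Op 17: tick 2 -> clock=65.
Op 18: tick 11 -> clock=76. purged={e.com}
Op 19: insert c.com -> 10.0.0.4 (expiry=76+6=82). clock=76
Op 20: tick 7 -> clock=83. purged={c.com}
Op 21: insert d.com -> 10.0.0.4 (expiry=83+4=87). clock=83
Op 22: insert a.com -> 10.0.0.5 (expiry=83+7=90). clock=83
Op 23: insert c.com -> 10.0.0.5 (expiry=83+13=96). clock=83
Op 24: tick 15 -> clock=98. purged={a.com,c.com,d.com}
Op 25: insert a.com -> 10.0.0.2 (expiry=98+9=107). clock=98
Op 26: insert b.com -> 10.0.0.4 (expiry=98+13=111). clock=98
Op 27: tick 12 -> clock=110. purged={a.com}
Final clock = 110
Final cache (unexpired): {b.com} -> size=1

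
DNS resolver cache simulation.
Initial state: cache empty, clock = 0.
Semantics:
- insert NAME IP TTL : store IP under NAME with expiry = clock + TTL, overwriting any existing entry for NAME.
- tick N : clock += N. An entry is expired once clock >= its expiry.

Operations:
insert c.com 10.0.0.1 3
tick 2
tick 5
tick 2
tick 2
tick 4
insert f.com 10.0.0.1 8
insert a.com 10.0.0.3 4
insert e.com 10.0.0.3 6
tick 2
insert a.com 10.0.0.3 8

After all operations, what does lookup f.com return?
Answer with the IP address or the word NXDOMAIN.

Op 1: insert c.com -> 10.0.0.1 (expiry=0+3=3). clock=0
Op 2: tick 2 -> clock=2.
Op 3: tick 5 -> clock=7. purged={c.com}
Op 4: tick 2 -> clock=9.
Op 5: tick 2 -> clock=11.
Op 6: tick 4 -> clock=15.
Op 7: insert f.com -> 10.0.0.1 (expiry=15+8=23). clock=15
Op 8: insert a.com -> 10.0.0.3 (expiry=15+4=19). clock=15
Op 9: insert e.com -> 10.0.0.3 (expiry=15+6=21). clock=15
Op 10: tick 2 -> clock=17.
Op 11: insert a.com -> 10.0.0.3 (expiry=17+8=25). clock=17
lookup f.com: present, ip=10.0.0.1 expiry=23 > clock=17

Answer: 10.0.0.1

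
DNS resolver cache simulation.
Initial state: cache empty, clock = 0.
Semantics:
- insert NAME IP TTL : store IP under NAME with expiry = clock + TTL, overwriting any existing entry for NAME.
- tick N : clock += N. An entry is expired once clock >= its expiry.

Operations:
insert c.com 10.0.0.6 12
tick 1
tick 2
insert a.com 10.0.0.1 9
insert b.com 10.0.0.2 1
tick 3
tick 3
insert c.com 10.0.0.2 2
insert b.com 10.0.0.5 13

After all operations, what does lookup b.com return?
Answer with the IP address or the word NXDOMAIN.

Op 1: insert c.com -> 10.0.0.6 (expiry=0+12=12). clock=0
Op 2: tick 1 -> clock=1.
Op 3: tick 2 -> clock=3.
Op 4: insert a.com -> 10.0.0.1 (expiry=3+9=12). clock=3
Op 5: insert b.com -> 10.0.0.2 (expiry=3+1=4). clock=3
Op 6: tick 3 -> clock=6. purged={b.com}
Op 7: tick 3 -> clock=9.
Op 8: insert c.com -> 10.0.0.2 (expiry=9+2=11). clock=9
Op 9: insert b.com -> 10.0.0.5 (expiry=9+13=22). clock=9
lookup b.com: present, ip=10.0.0.5 expiry=22 > clock=9

Answer: 10.0.0.5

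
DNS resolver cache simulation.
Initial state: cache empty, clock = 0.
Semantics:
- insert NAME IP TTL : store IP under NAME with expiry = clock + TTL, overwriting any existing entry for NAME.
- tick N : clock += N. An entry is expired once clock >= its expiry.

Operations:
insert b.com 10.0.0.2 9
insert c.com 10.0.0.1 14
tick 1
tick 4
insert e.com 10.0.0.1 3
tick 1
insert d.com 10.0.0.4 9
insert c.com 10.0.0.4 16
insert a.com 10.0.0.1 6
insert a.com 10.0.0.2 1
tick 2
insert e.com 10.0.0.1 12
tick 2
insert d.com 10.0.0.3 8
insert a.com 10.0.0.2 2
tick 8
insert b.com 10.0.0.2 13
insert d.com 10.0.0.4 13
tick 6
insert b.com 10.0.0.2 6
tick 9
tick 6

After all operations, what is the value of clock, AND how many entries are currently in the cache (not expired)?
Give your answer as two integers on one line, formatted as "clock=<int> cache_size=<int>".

Answer: clock=39 cache_size=0

Derivation:
Op 1: insert b.com -> 10.0.0.2 (expiry=0+9=9). clock=0
Op 2: insert c.com -> 10.0.0.1 (expiry=0+14=14). clock=0
Op 3: tick 1 -> clock=1.
Op 4: tick 4 -> clock=5.
Op 5: insert e.com -> 10.0.0.1 (expiry=5+3=8). clock=5
Op 6: tick 1 -> clock=6.
Op 7: insert d.com -> 10.0.0.4 (expiry=6+9=15). clock=6
Op 8: insert c.com -> 10.0.0.4 (expiry=6+16=22). clock=6
Op 9: insert a.com -> 10.0.0.1 (expiry=6+6=12). clock=6
Op 10: insert a.com -> 10.0.0.2 (expiry=6+1=7). clock=6
Op 11: tick 2 -> clock=8. purged={a.com,e.com}
Op 12: insert e.com -> 10.0.0.1 (expiry=8+12=20). clock=8
Op 13: tick 2 -> clock=10. purged={b.com}
Op 14: insert d.com -> 10.0.0.3 (expiry=10+8=18). clock=10
Op 15: insert a.com -> 10.0.0.2 (expiry=10+2=12). clock=10
Op 16: tick 8 -> clock=18. purged={a.com,d.com}
Op 17: insert b.com -> 10.0.0.2 (expiry=18+13=31). clock=18
Op 18: insert d.com -> 10.0.0.4 (expiry=18+13=31). clock=18
Op 19: tick 6 -> clock=24. purged={c.com,e.com}
Op 20: insert b.com -> 10.0.0.2 (expiry=24+6=30). clock=24
Op 21: tick 9 -> clock=33. purged={b.com,d.com}
Op 22: tick 6 -> clock=39.
Final clock = 39
Final cache (unexpired): {} -> size=0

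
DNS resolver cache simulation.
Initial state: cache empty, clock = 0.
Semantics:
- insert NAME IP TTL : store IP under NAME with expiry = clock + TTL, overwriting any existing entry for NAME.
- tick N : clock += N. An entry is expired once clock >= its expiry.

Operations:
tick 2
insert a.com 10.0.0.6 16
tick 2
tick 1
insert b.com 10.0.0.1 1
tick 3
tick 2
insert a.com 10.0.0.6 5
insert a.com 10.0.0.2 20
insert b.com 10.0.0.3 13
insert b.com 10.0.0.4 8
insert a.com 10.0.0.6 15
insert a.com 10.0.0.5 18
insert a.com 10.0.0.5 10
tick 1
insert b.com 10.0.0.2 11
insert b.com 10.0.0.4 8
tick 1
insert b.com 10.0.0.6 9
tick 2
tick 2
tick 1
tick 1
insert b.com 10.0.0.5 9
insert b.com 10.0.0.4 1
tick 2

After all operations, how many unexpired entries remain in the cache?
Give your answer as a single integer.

Answer: 0

Derivation:
Op 1: tick 2 -> clock=2.
Op 2: insert a.com -> 10.0.0.6 (expiry=2+16=18). clock=2
Op 3: tick 2 -> clock=4.
Op 4: tick 1 -> clock=5.
Op 5: insert b.com -> 10.0.0.1 (expiry=5+1=6). clock=5
Op 6: tick 3 -> clock=8. purged={b.com}
Op 7: tick 2 -> clock=10.
Op 8: insert a.com -> 10.0.0.6 (expiry=10+5=15). clock=10
Op 9: insert a.com -> 10.0.0.2 (expiry=10+20=30). clock=10
Op 10: insert b.com -> 10.0.0.3 (expiry=10+13=23). clock=10
Op 11: insert b.com -> 10.0.0.4 (expiry=10+8=18). clock=10
Op 12: insert a.com -> 10.0.0.6 (expiry=10+15=25). clock=10
Op 13: insert a.com -> 10.0.0.5 (expiry=10+18=28). clock=10
Op 14: insert a.com -> 10.0.0.5 (expiry=10+10=20). clock=10
Op 15: tick 1 -> clock=11.
Op 16: insert b.com -> 10.0.0.2 (expiry=11+11=22). clock=11
Op 17: insert b.com -> 10.0.0.4 (expiry=11+8=19). clock=11
Op 18: tick 1 -> clock=12.
Op 19: insert b.com -> 10.0.0.6 (expiry=12+9=21). clock=12
Op 20: tick 2 -> clock=14.
Op 21: tick 2 -> clock=16.
Op 22: tick 1 -> clock=17.
Op 23: tick 1 -> clock=18.
Op 24: insert b.com -> 10.0.0.5 (expiry=18+9=27). clock=18
Op 25: insert b.com -> 10.0.0.4 (expiry=18+1=19). clock=18
Op 26: tick 2 -> clock=20. purged={a.com,b.com}
Final cache (unexpired): {} -> size=0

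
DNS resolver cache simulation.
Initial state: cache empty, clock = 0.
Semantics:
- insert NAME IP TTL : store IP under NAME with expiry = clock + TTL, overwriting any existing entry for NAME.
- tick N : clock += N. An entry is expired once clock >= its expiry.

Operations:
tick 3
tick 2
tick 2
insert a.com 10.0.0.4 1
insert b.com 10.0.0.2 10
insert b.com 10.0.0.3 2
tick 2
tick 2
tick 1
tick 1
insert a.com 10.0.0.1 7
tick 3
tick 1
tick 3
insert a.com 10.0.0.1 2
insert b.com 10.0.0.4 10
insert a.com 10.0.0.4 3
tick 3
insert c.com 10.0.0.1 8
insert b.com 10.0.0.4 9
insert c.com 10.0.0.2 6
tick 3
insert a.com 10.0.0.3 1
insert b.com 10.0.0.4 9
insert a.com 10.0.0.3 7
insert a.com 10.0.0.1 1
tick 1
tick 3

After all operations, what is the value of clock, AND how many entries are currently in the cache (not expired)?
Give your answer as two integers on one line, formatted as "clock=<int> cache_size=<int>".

Op 1: tick 3 -> clock=3.
Op 2: tick 2 -> clock=5.
Op 3: tick 2 -> clock=7.
Op 4: insert a.com -> 10.0.0.4 (expiry=7+1=8). clock=7
Op 5: insert b.com -> 10.0.0.2 (expiry=7+10=17). clock=7
Op 6: insert b.com -> 10.0.0.3 (expiry=7+2=9). clock=7
Op 7: tick 2 -> clock=9. purged={a.com,b.com}
Op 8: tick 2 -> clock=11.
Op 9: tick 1 -> clock=12.
Op 10: tick 1 -> clock=13.
Op 11: insert a.com -> 10.0.0.1 (expiry=13+7=20). clock=13
Op 12: tick 3 -> clock=16.
Op 13: tick 1 -> clock=17.
Op 14: tick 3 -> clock=20. purged={a.com}
Op 15: insert a.com -> 10.0.0.1 (expiry=20+2=22). clock=20
Op 16: insert b.com -> 10.0.0.4 (expiry=20+10=30). clock=20
Op 17: insert a.com -> 10.0.0.4 (expiry=20+3=23). clock=20
Op 18: tick 3 -> clock=23. purged={a.com}
Op 19: insert c.com -> 10.0.0.1 (expiry=23+8=31). clock=23
Op 20: insert b.com -> 10.0.0.4 (expiry=23+9=32). clock=23
Op 21: insert c.com -> 10.0.0.2 (expiry=23+6=29). clock=23
Op 22: tick 3 -> clock=26.
Op 23: insert a.com -> 10.0.0.3 (expiry=26+1=27). clock=26
Op 24: insert b.com -> 10.0.0.4 (expiry=26+9=35). clock=26
Op 25: insert a.com -> 10.0.0.3 (expiry=26+7=33). clock=26
Op 26: insert a.com -> 10.0.0.1 (expiry=26+1=27). clock=26
Op 27: tick 1 -> clock=27. purged={a.com}
Op 28: tick 3 -> clock=30. purged={c.com}
Final clock = 30
Final cache (unexpired): {b.com} -> size=1

Answer: clock=30 cache_size=1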